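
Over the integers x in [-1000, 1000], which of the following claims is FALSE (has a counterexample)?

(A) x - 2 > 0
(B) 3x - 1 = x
(A) x = 0: LHS = 0 - 2 = -2; -2 > 0 — FAILS
(B) x = 0: LHS = 3·0 - 1 = -1; -1 = 0 — FAILS

Answer: Both A and B are false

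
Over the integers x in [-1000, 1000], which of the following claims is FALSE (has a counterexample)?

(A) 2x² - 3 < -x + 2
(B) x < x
(A) x = 2: LHS = 2·2² - 3 = 5, RHS = -2 + 2 = 0; 5 < 0 — FAILS
(B) x = 0: 0 < 0 — FAILS

Answer: Both A and B are false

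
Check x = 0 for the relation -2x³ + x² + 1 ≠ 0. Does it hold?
x = 0: LHS = -2·0³ + 0² + 1 = 1; 1 ≠ 0 — holds

The relation is satisfied at x = 0.

Answer: Yes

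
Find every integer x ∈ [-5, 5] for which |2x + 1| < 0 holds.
An absolute value is never negative, so the left side is ≥ 0 for every x, while the right side is 0. Tightest case in [-5, 5] is x = 0:
x = 0: LHS = |2·0 + 1| = |1| = 1; 1 < 0 — FAILS
Hence LHS − RHS is never negative, i.e. LHS ≥ RHS throughout, so the claimed relation (<) fails for every integer in [-5, 5].

Answer: None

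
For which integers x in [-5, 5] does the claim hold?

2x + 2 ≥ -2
Holds for: {-2, -1, 0, 1, 2, 3, 4, 5}
Fails for: {-5, -4, -3}

Answer: {-2, -1, 0, 1, 2, 3, 4, 5}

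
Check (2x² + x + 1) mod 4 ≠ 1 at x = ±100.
x = 100: LHS = (2·100² + 100 + 1) mod 4 = 20101 mod 4 = 1; 1 ≠ 1 — FAILS
x = -100: LHS = (2·(-100)² + (-100) + 1) mod 4 = 19901 mod 4 = 1; 1 ≠ 1 — FAILS

Answer: No, fails for both x = 100 and x = -100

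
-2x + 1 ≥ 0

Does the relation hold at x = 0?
x = 0: LHS = -2·0 + 1 = 1; 1 ≥ 0 — holds

The relation is satisfied at x = 0.

Answer: Yes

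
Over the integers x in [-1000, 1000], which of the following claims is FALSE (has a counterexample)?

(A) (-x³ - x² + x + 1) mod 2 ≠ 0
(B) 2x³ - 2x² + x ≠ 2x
(A) x = 1: LHS = (-1³ - 1² + 1 + 1) mod 2 = 0 mod 2 = 0; 0 ≠ 0 — FAILS
(B) x = 0: LHS = 2·0³ - 2·0² + 0 = 0, RHS = 2·0 = 0; 0 ≠ 0 — FAILS

Answer: Both A and B are false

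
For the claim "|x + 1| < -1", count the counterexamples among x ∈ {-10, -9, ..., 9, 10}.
Counterexamples in [-10, 10]: {-10, -9, -8, -7, -6, -5, -4, -3, -2, -1, 0, 1, 2, 3, 4, 5, 6, 7, 8, 9, 10}.

Counting them gives 21 values.

Answer: 21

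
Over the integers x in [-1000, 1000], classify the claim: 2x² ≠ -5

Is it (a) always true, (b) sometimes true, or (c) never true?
Over all integers in [-1000, 1000], LHS − RHS is always positive; it is smallest at x = 0, where it equals 5:
x = 0: LHS = 2·0² = 0; 0 ≠ -5 — holds
At the ends of the range:
x = -1000: LHS = 2·(-1000)² = 2000000; 2000000 ≠ -5 — holds
x = 1000: LHS = 2·1000² = 2000000; 2000000 ≠ -5 — holds
Hence LHS − RHS is never 0, i.e. the two sides are never equal, so the relation holds for every integer in [-1000, 1000].

No counterexample exists.

Answer: Always true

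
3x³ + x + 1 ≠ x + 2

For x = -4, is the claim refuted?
Substitute x = -4 into the relation:
x = -4: LHS = 3·(-4)³ + (-4) + 1 = -195, RHS = (-4) + 2 = -2; -195 ≠ -2 — holds

The relation holds at x = -4, so it is not a counterexample.

Answer: No, x = -4 is not a counterexample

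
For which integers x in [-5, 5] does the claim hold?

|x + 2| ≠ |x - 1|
Track d = LHS − RHS over the integers in [-5, 5]. Equality would need d = 0, but d changes sign only between consecutive integers, jumping over 0:
x = -1: LHS = |(-1) + 2| = |1| = 1, RHS = |(-1) - 1| = |-2| = 2; 1 ≠ 2 — holds  (d = -1)
x = 0: LHS = |0 + 2| = |2| = 2, RHS = |0 - 1| = |-1| = 1; 2 ≠ 1 — holds  (d = 1)
Away from these crossings d keeps a constant sign, and checking every integer in [-5, 5] confirms d ≠ 0 throughout. Hence the two sides are never equal, so the relation holds for every integer in [-5, 5].

Answer: All integers in [-5, 5]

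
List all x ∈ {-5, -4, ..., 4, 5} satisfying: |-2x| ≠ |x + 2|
Holds for: {-5, -4, -3, -2, -1, 0, 1, 3, 4, 5}
Fails for: {2}

Answer: {-5, -4, -3, -2, -1, 0, 1, 3, 4, 5}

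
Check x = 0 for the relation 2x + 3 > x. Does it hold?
x = 0: LHS = 2·0 + 3 = 3; 3 > 0 — holds

The relation is satisfied at x = 0.

Answer: Yes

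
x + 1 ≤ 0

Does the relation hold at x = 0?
x = 0: LHS = 0 + 1 = 1; 1 ≤ 0 — FAILS

The relation fails at x = 0, so x = 0 is a counterexample.

Answer: No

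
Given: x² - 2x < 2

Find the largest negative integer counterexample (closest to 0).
Testing negative integers from -1 downward:
x = -1: LHS = (-1)² - 2·(-1) = 3; 3 < 2 — FAILS  ← closest negative counterexample to 0

Answer: x = -1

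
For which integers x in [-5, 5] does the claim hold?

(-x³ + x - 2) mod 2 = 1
For a polynomial with integer coefficients, its value mod 2 depends only on x mod 2, so it suffices to check one representative of each residue class, x = 0, 1:
x = 0: LHS = (-0³ + 0 - 2) mod 2 = (-2) mod 2 = 0; 0 = 1 — FAILS
x = 1: LHS = (-1³ + 1 - 2) mod 2 = (-2) mod 2 = 0; 0 = 1 — FAILS
The relation fails in every residue class, so the claimed relation (=) fails for every integer in [-5, 5].

Answer: None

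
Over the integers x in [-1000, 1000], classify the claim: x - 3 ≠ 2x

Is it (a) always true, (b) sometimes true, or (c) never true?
Holds at x = 0: LHS = 0 - 3 = -3, RHS = 2·0 = 0; -3 ≠ 0 — holds
Fails at x = -3: LHS = (-3) - 3 = -6, RHS = 2·(-3) = -6; -6 ≠ -6 — FAILS
It is satisfied by some integers in the range but not all.

Answer: Sometimes true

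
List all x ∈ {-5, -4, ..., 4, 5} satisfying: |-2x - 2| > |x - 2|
Holds for: {-5, 1, 2, 3, 4, 5}
Fails for: {-4, -3, -2, -1, 0}

Answer: {-5, 1, 2, 3, 4, 5}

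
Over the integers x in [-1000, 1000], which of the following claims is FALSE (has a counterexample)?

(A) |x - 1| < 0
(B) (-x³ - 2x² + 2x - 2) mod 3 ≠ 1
(A) x = 0: LHS = |0 - 1| = |-1| = 1; 1 < 0 — FAILS
(B) x = 0: LHS = (-0³ - 2·0² + 2·0 - 2) mod 3 = (-2) mod 3 = 1; 1 ≠ 1 — FAILS

Answer: Both A and B are false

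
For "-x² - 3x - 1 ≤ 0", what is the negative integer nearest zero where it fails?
Testing negative integers from -1 downward:
x = -1: LHS = -(-1)² - 3·(-1) - 1 = 1; 1 ≤ 0 — FAILS  ← closest negative counterexample to 0

Answer: x = -1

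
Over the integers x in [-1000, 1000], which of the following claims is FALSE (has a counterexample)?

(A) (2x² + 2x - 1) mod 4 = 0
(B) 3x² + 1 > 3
(A) x = 0: LHS = (2·0² + 2·0 - 1) mod 4 = (-1) mod 4 = 3; 3 = 0 — FAILS
(B) x = 0: LHS = 3·0² + 1 = 1; 1 > 3 — FAILS

Answer: Both A and B are false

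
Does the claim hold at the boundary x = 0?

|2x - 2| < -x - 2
x = 0: LHS = |2·0 - 2| = |-2| = 2, RHS = -0 - 2 = -2; 2 < -2 — FAILS

The relation fails at x = 0, so x = 0 is a counterexample.

Answer: No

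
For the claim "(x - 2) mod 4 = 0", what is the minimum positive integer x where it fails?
Testing positive integers:
x = 1: LHS = (1 - 2) mod 4 = (-1) mod 4 = 3; 3 = 0 — FAILS  ← smallest positive counterexample

Answer: x = 1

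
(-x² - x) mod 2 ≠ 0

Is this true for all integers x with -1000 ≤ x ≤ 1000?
The claim fails at x = 0:
x = 0: LHS = (-0² - 0) mod 2 = 0 mod 2 = 0; 0 ≠ 0 — FAILS

Because a single integer refutes it, the statement is false.

Answer: False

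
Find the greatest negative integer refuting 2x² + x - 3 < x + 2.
Testing negative integers from -1 downward:
x = -1: LHS = 2·(-1)² + (-1) - 3 = -2, RHS = (-1) + 2 = 1; -2 < 1 — holds
x = -2: LHS = 2·(-2)² + (-2) - 3 = 3, RHS = (-2) + 2 = 0; 3 < 0 — FAILS  ← closest negative counterexample to 0

Answer: x = -2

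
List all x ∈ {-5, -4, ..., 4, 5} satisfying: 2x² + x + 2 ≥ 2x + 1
Over all integers in [-5, 5], LHS − RHS is smallest at x = 0, where it equals 1:
x = 0: LHS = 2·0² + 0 + 2 = 2, RHS = 2·0 + 1 = 1; 2 ≥ 1 — holds
At the ends of the range:
x = -5: LHS = 2·(-5)² + (-5) + 2 = 47, RHS = 2·(-5) + 1 = -9; 47 ≥ -9 — holds
x = 5: LHS = 2·5² + 5 + 2 = 57, RHS = 2·5 + 1 = 11; 57 ≥ 11 — holds
Hence LHS − RHS is never negative, i.e. LHS ≥ RHS throughout, so the relation holds for every integer in [-5, 5].

Answer: All integers in [-5, 5]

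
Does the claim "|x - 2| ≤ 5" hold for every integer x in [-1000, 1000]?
The claim fails at x = -4:
x = -4: LHS = |(-4) - 2| = |-6| = 6; 6 ≤ 5 — FAILS

Because a single integer refutes it, the statement is false.

Answer: False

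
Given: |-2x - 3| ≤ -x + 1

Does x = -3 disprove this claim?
Substitute x = -3 into the relation:
x = -3: LHS = |-2·(-3) - 3| = |3| = 3, RHS = -(-3) + 1 = 4; 3 ≤ 4 — holds

The claim holds here, so x = -3 is not a counterexample. (A counterexample exists elsewhere, e.g. x = 0.)

Answer: No, x = -3 is not a counterexample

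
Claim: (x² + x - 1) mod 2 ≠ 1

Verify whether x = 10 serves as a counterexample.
Substitute x = 10 into the relation:
x = 10: LHS = (10² + 10 - 1) mod 2 = 109 mod 2 = 1; 1 ≠ 1 — FAILS

Since the claim fails at x = 10, this value is a counterexample.

Answer: Yes, x = 10 is a counterexample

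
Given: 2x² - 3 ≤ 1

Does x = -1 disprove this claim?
Substitute x = -1 into the relation:
x = -1: LHS = 2·(-1)² - 3 = -1; -1 ≤ 1 — holds

The claim holds here, so x = -1 is not a counterexample. (A counterexample exists elsewhere, e.g. x = 2.)

Answer: No, x = -1 is not a counterexample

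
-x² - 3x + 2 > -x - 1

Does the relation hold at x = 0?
x = 0: LHS = -0² - 3·0 + 2 = 2, RHS = -0 - 1 = -1; 2 > -1 — holds

The relation is satisfied at x = 0.

Answer: Yes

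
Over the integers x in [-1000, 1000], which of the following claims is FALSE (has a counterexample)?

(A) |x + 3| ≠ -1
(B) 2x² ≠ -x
(A) An absolute value is never negative, so the left side is ≥ 0 for every x, while the right side is -1. Tightest case in [-1000, 1000] is x = -3:
x = -3: LHS = |(-3) + 3| = |0| = 0; 0 ≠ -1 — holds
Hence LHS − RHS is never 0, i.e. the two sides are never equal, so the relation holds for every integer in [-1000, 1000].

(B) x = 0: LHS = 2·0² = 0, RHS = -0 = 0; 0 ≠ 0 — FAILS

Only (B) has a counterexample.

Answer: B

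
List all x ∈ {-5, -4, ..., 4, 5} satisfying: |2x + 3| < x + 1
Over all integers in [-5, 5], LHS − RHS is smallest at x = -1, where it equals 1:
x = -1: LHS = |2·(-1) + 3| = |1| = 1, RHS = (-1) + 1 = 0; 1 < 0 — FAILS
At the ends of the range:
x = -5: LHS = |2·(-5) + 3| = |-7| = 7, RHS = (-5) + 1 = -4; 7 < -4 — FAILS
x = 5: LHS = |2·5 + 3| = |13| = 13, RHS = 5 + 1 = 6; 13 < 6 — FAILS
Hence LHS − RHS is never negative, i.e. LHS ≥ RHS throughout, so the claimed relation (<) fails for every integer in [-5, 5].

Answer: None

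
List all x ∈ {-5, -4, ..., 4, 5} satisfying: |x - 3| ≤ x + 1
Holds for: {1, 2, 3, 4, 5}
Fails for: {-5, -4, -3, -2, -1, 0}

Answer: {1, 2, 3, 4, 5}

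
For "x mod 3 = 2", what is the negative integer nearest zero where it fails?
Testing negative integers from -1 downward:
x = -1: LHS = (-1) mod 3 = 2; 2 = 2 — holds
x = -2: LHS = (-2) mod 3 = 1; 1 = 2 — FAILS  ← closest negative counterexample to 0

Answer: x = -2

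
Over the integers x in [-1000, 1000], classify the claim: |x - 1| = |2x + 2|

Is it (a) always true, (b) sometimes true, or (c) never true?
Holds at x = -3: LHS = |(-3) - 1| = |-4| = 4, RHS = |2·(-3) + 2| = |-4| = 4; 4 = 4 — holds
Fails at x = 0: LHS = |0 - 1| = |-1| = 1, RHS = |2·0 + 2| = |2| = 2; 1 = 2 — FAILS
It is satisfied by some integers in the range but not all.

Answer: Sometimes true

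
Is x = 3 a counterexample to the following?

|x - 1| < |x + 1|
Substitute x = 3 into the relation:
x = 3: LHS = |3 - 1| = |2| = 2, RHS = |3 + 1| = |4| = 4; 2 < 4 — holds

The claim holds here, so x = 3 is not a counterexample. (A counterexample exists elsewhere, e.g. x = 0.)

Answer: No, x = 3 is not a counterexample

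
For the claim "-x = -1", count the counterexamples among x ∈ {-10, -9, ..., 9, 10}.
Counterexamples in [-10, 10]: {-10, -9, -8, -7, -6, -5, -4, -3, -2, -1, 0, 2, 3, 4, 5, 6, 7, 8, 9, 10}.

Counting them gives 20 values.

Answer: 20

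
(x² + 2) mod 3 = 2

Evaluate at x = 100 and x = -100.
x = 100: LHS = (100² + 2) mod 3 = 10002 mod 3 = 0; 0 = 2 — FAILS
x = -100: LHS = ((-100)² + 2) mod 3 = 10002 mod 3 = 0; 0 = 2 — FAILS

Answer: No, fails for both x = 100 and x = -100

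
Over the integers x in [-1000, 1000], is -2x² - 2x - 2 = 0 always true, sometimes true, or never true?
Over all integers in [-1000, 1000], LHS − RHS is always negative; it is closest to 0 at x = 0, where it equals -2:
x = 0: LHS = -2·0² - 2·0 - 2 = -2; -2 = 0 — FAILS
At the ends of the range:
x = -1000: LHS = -2·(-1000)² - 2·(-1000) - 2 = -1998002; -1998002 = 0 — FAILS
x = 1000: LHS = -2·1000² - 2·1000 - 2 = -2002002; -2002002 = 0 — FAILS
Hence LHS − RHS is never 0, i.e. the two sides are never equal, so the claimed relation (=) fails for every integer in [-1000, 1000].

No integer in the range satisfies it.

Answer: Never true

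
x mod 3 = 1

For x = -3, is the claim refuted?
Substitute x = -3 into the relation:
x = -3: LHS = (-3) mod 3 = 0; 0 = 1 — FAILS

Since the claim fails at x = -3, this value is a counterexample.

Answer: Yes, x = -3 is a counterexample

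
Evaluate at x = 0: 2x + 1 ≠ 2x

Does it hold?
x = 0: LHS = 2·0 + 1 = 1, RHS = 2·0 = 0; 1 ≠ 0 — holds

The relation is satisfied at x = 0.

Answer: Yes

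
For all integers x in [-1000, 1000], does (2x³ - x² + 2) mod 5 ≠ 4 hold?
The claim fails at x = -1:
x = -1: LHS = (2·(-1)³ - (-1)² + 2) mod 5 = (-1) mod 5 = 4; 4 ≠ 4 — FAILS

Because a single integer refutes it, the statement is false.

Answer: False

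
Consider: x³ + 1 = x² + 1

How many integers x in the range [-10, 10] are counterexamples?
Counterexamples in [-10, 10]: {-10, -9, -8, -7, -6, -5, -4, -3, -2, -1, 2, 3, 4, 5, 6, 7, 8, 9, 10}.

Counting them gives 19 values.

Answer: 19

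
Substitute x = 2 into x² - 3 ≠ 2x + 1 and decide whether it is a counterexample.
Substitute x = 2 into the relation:
x = 2: LHS = 2² - 3 = 1, RHS = 2·2 + 1 = 5; 1 ≠ 5 — holds

The relation holds at x = 2, so it is not a counterexample.

Answer: No, x = 2 is not a counterexample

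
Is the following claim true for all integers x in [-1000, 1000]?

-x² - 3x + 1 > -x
The claim fails at x = 1:
x = 1: LHS = -1² - 3·1 + 1 = -3; -3 > -1 — FAILS

Because a single integer refutes it, the statement is false.

Answer: False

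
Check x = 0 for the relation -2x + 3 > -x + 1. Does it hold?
x = 0: LHS = -2·0 + 3 = 3, RHS = -0 + 1 = 1; 3 > 1 — holds

The relation is satisfied at x = 0.

Answer: Yes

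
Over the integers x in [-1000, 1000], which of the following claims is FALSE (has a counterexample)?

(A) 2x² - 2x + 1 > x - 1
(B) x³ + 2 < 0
(A) Over all integers in [-1000, 1000], LHS − RHS is smallest at x = 1, where it equals 1:
x = 1: LHS = 2·1² - 2·1 + 1 = 1, RHS = 1 - 1 = 0; 1 > 0 — holds
At the ends of the range:
x = -1000: LHS = 2·(-1000)² - 2·(-1000) + 1 = 2002001, RHS = (-1000) - 1 = -1001; 2002001 > -1001 — holds
x = 1000: LHS = 2·1000² - 2·1000 + 1 = 1998001, RHS = 1000 - 1 = 999; 1998001 > 999 — holds
Hence LHS − RHS is never zero or negative, i.e. LHS > RHS throughout, so the relation holds for every integer in [-1000, 1000].

(B) x = 0: LHS = 0³ + 2 = 2; 2 < 0 — FAILS

Only (B) has a counterexample.

Answer: B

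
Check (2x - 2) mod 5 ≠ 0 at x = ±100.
x = 100: LHS = (2·100 - 2) mod 5 = 198 mod 5 = 3; 3 ≠ 0 — holds
x = -100: LHS = (2·(-100) - 2) mod 5 = (-202) mod 5 = 3; 3 ≠ 0 — holds

Answer: Yes, holds for both x = 100 and x = -100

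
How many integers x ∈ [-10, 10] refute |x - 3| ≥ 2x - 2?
Counterexamples in [-10, 10]: {2, 3, 4, 5, 6, 7, 8, 9, 10}.

Counting them gives 9 values.

Answer: 9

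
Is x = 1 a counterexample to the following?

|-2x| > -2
Substitute x = 1 into the relation:
x = 1: LHS = |-2·1| = |-2| = 2; 2 > -2 — holds

The relation holds at x = 1, so it is not a counterexample.

Answer: No, x = 1 is not a counterexample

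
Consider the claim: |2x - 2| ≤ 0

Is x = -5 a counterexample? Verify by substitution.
Substitute x = -5 into the relation:
x = -5: LHS = |2·(-5) - 2| = |-12| = 12; 12 ≤ 0 — FAILS

Since the claim fails at x = -5, this value is a counterexample.

Answer: Yes, x = -5 is a counterexample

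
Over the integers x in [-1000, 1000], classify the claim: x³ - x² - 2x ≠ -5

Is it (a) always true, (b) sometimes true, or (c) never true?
Track d = LHS − RHS over the integers in [-1000, 1000]. Equality would need d = 0, but d changes sign only between consecutive integers, jumping over 0:
x = -2: LHS = (-2)³ - (-2)² - 2·(-2) = -8; -8 ≠ -5 — holds  (d = -3)
x = -1: LHS = (-1)³ - (-1)² - 2·(-1) = 0; 0 ≠ -5 — holds  (d = 5)
Away from these crossings d keeps a constant sign, and checking every integer in [-1000, 1000] confirms d ≠ 0 throughout. Hence the two sides are never equal, so the relation holds for every integer in [-1000, 1000].

No counterexample exists.

Answer: Always true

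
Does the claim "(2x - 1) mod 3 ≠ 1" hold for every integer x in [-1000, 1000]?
The claim fails at x = 1:
x = 1: LHS = (2·1 - 1) mod 3 = 1 mod 3 = 1; 1 ≠ 1 — FAILS

Because a single integer refutes it, the statement is false.

Answer: False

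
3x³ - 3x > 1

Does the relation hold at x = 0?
x = 0: LHS = 3·0³ - 3·0 = 0; 0 > 1 — FAILS

The relation fails at x = 0, so x = 0 is a counterexample.

Answer: No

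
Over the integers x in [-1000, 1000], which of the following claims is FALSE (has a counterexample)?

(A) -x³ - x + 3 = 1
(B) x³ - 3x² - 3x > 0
(A) x = 0: LHS = -0³ - 0 + 3 = 3; 3 = 1 — FAILS
(B) x = 0: LHS = 0³ - 3·0² - 3·0 = 0; 0 > 0 — FAILS

Answer: Both A and B are false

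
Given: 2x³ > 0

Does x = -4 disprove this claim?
Substitute x = -4 into the relation:
x = -4: LHS = 2·(-4)³ = -128; -128 > 0 — FAILS

Since the claim fails at x = -4, this value is a counterexample.

Answer: Yes, x = -4 is a counterexample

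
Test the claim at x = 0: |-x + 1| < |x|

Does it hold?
x = 0: LHS = |-0 + 1| = |1| = 1, RHS = |0| = 0; 1 < 0 — FAILS

The relation fails at x = 0, so x = 0 is a counterexample.

Answer: No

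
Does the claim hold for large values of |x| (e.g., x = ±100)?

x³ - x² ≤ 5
x = 100: LHS = 100³ - 100² = 990000; 990000 ≤ 5 — FAILS
x = -100: LHS = (-100)³ - (-100)² = -1010000; -1010000 ≤ 5 — holds

Answer: Partially: fails for x = 100, holds for x = -100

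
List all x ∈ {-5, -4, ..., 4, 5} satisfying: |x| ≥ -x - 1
Over all integers in [-5, 5], LHS − RHS is smallest at x = 0, where it equals 1:
x = 0: LHS = |0| = 0, RHS = -0 - 1 = -1; 0 ≥ -1 — holds
At the ends of the range:
x = -5: LHS = |-5| = 5, RHS = -(-5) - 1 = 4; 5 ≥ 4 — holds
x = 5: LHS = |5| = 5, RHS = -5 - 1 = -6; 5 ≥ -6 — holds
Hence LHS − RHS is never negative, i.e. LHS ≥ RHS throughout, so the relation holds for every integer in [-5, 5].

Answer: All integers in [-5, 5]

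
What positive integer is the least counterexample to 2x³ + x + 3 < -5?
Testing positive integers:
x = 1: LHS = 2·1³ + 1 + 3 = 6; 6 < -5 — FAILS  ← smallest positive counterexample

Answer: x = 1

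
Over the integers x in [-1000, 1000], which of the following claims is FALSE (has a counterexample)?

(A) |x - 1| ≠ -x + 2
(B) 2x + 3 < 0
(A) Track d = LHS − RHS over the integers in [-1000, 1000]. Equality would need d = 0, but d changes sign only between consecutive integers, jumping over 0:
x = 1: LHS = |1 - 1| = |0| = 0, RHS = -1 + 2 = 1; 0 ≠ 1 — holds  (d = -1)
x = 2: LHS = |2 - 1| = |1| = 1, RHS = -2 + 2 = 0; 1 ≠ 0 — holds  (d = 1)
Away from these crossings d keeps a constant sign, and checking every integer in [-1000, 1000] confirms d ≠ 0 throughout. Hence the two sides are never equal, so the relation holds for every integer in [-1000, 1000].

(B) x = 0: LHS = 2·0 + 3 = 3; 3 < 0 — FAILS

Only (B) has a counterexample.

Answer: B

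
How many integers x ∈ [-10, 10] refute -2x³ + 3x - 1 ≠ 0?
Counterexamples in [-10, 10]: {1}.

Counting them gives 1 values.

Answer: 1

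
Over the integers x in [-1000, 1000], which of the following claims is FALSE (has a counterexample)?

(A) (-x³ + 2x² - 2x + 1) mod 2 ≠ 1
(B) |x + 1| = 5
(A) x = 0: LHS = (-0³ + 2·0² - 2·0 + 1) mod 2 = 1 mod 2 = 1; 1 ≠ 1 — FAILS
(B) x = 0: LHS = |0 + 1| = |1| = 1; 1 = 5 — FAILS

Answer: Both A and B are false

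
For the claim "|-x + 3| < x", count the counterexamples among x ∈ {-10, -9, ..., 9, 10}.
Counterexamples in [-10, 10]: {-10, -9, -8, -7, -6, -5, -4, -3, -2, -1, 0, 1}.

Counting them gives 12 values.

Answer: 12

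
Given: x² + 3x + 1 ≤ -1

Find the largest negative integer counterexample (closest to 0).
Testing negative integers from -1 downward:
x = -1: LHS = (-1)² + 3·(-1) + 1 = -1; -1 ≤ -1 — holds
x = -2: LHS = (-2)² + 3·(-2) + 1 = -1; -1 ≤ -1 — holds
x = -3: LHS = (-3)² + 3·(-3) + 1 = 1; 1 ≤ -1 — FAILS  ← closest negative counterexample to 0

Answer: x = -3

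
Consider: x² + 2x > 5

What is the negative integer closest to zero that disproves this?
Testing negative integers from -1 downward:
x = -1: LHS = (-1)² + 2·(-1) = -1; -1 > 5 — FAILS  ← closest negative counterexample to 0

Answer: x = -1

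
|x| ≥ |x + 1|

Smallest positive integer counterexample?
Testing positive integers:
x = 1: LHS = |1| = 1, RHS = |1 + 1| = |2| = 2; 1 ≥ 2 — FAILS  ← smallest positive counterexample

Answer: x = 1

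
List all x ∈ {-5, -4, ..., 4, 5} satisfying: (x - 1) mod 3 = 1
Holds for: {-4, -1, 2, 5}
Fails for: {-5, -3, -2, 0, 1, 3, 4}

Answer: {-4, -1, 2, 5}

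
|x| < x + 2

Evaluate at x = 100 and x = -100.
x = 100: LHS = |100| = 100, RHS = 100 + 2 = 102; 100 < 102 — holds
x = -100: LHS = |-100| = 100, RHS = (-100) + 2 = -98; 100 < -98 — FAILS

Answer: Partially: holds for x = 100, fails for x = -100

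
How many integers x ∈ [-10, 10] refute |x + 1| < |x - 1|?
Counterexamples in [-10, 10]: {0, 1, 2, 3, 4, 5, 6, 7, 8, 9, 10}.

Counting them gives 11 values.

Answer: 11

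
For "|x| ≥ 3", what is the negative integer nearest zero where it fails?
Testing negative integers from -1 downward:
x = -1: LHS = |-1| = 1; 1 ≥ 3 — FAILS  ← closest negative counterexample to 0

Answer: x = -1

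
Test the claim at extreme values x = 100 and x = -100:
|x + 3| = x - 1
x = 100: LHS = |100 + 3| = |103| = 103, RHS = 100 - 1 = 99; 103 = 99 — FAILS
x = -100: LHS = |(-100) + 3| = |-97| = 97, RHS = (-100) - 1 = -101; 97 = -101 — FAILS

Answer: No, fails for both x = 100 and x = -100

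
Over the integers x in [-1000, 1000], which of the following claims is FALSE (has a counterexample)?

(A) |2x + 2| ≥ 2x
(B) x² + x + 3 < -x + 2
(A) Over all integers in [-1000, 1000], LHS − RHS is smallest at x = 0, where it equals 2:
x = 0: LHS = |2·0 + 2| = |2| = 2, RHS = 2·0 = 0; 2 ≥ 0 — holds
At the ends of the range:
x = -1000: LHS = |2·(-1000) + 2| = |-1998| = 1998, RHS = 2·(-1000) = -2000; 1998 ≥ -2000 — holds
x = 1000: LHS = |2·1000 + 2| = |2002| = 2002, RHS = 2·1000 = 2000; 2002 ≥ 2000 — holds
Hence LHS − RHS is never negative, i.e. LHS ≥ RHS throughout, so the relation holds for every integer in [-1000, 1000].

(B) x = 0: LHS = 0² + 0 + 3 = 3, RHS = -0 + 2 = 2; 3 < 2 — FAILS

Only (B) has a counterexample.

Answer: B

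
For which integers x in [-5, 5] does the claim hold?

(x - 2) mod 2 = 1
Holds for: {-5, -3, -1, 1, 3, 5}
Fails for: {-4, -2, 0, 2, 4}

Answer: {-5, -3, -1, 1, 3, 5}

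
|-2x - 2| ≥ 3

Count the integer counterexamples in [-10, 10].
Counterexamples in [-10, 10]: {-2, -1, 0}.

Counting them gives 3 values.

Answer: 3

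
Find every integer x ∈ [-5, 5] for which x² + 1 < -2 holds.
Over all integers in [-5, 5], LHS − RHS is smallest at x = 0, where it equals 3:
x = 0: LHS = 0² + 1 = 1; 1 < -2 — FAILS
At the ends of the range:
x = -5: LHS = (-5)² + 1 = 26; 26 < -2 — FAILS
x = 5: LHS = 5² + 1 = 26; 26 < -2 — FAILS
Hence LHS − RHS is never negative, i.e. LHS ≥ RHS throughout, so the claimed relation (<) fails for every integer in [-5, 5].

Answer: None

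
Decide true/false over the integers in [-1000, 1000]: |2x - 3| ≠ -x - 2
Over all integers in [-1000, 1000], LHS − RHS is always positive; it is smallest at x = 1, where it equals 4:
x = 1: LHS = |2·1 - 3| = |-1| = 1, RHS = -1 - 2 = -3; 1 ≠ -3 — holds
At the ends of the range:
x = -1000: LHS = |2·(-1000) - 3| = |-2003| = 2003, RHS = -(-1000) - 2 = 998; 2003 ≠ 998 — holds
x = 1000: LHS = |2·1000 - 3| = |1997| = 1997, RHS = -1000 - 2 = -1002; 1997 ≠ -1002 — holds
Hence LHS − RHS is never 0, i.e. the two sides are never equal, so the relation holds for every integer in [-1000, 1000].

No counterexample exists.

Answer: True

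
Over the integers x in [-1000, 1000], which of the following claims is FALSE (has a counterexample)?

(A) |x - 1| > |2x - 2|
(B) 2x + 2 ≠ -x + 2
(A) x = 0: LHS = |0 - 1| = |-1| = 1, RHS = |2·0 - 2| = |-2| = 2; 1 > 2 — FAILS
(B) x = 0: LHS = 2·0 + 2 = 2, RHS = -0 + 2 = 2; 2 ≠ 2 — FAILS

Answer: Both A and B are false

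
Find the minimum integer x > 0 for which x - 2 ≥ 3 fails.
Testing positive integers:
x = 1: LHS = 1 - 2 = -1; -1 ≥ 3 — FAILS  ← smallest positive counterexample

Answer: x = 1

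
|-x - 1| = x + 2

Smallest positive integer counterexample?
Testing positive integers:
x = 1: LHS = |-1 - 1| = |-2| = 2, RHS = 1 + 2 = 3; 2 = 3 — FAILS  ← smallest positive counterexample

Answer: x = 1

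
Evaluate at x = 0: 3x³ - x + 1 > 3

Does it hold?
x = 0: LHS = 3·0³ - 0 + 1 = 1; 1 > 3 — FAILS

The relation fails at x = 0, so x = 0 is a counterexample.

Answer: No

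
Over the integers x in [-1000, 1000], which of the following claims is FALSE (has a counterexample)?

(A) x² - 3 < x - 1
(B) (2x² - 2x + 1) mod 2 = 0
(A) x = -1: LHS = (-1)² - 3 = -2, RHS = (-1) - 1 = -2; -2 < -2 — FAILS
(B) x = 0: LHS = (2·0² - 2·0 + 1) mod 2 = 1 mod 2 = 1; 1 = 0 — FAILS

Answer: Both A and B are false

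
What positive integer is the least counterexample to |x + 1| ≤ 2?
Testing positive integers:
x = 1: LHS = |1 + 1| = |2| = 2; 2 ≤ 2 — holds
x = 2: LHS = |2 + 1| = |3| = 3; 3 ≤ 2 — FAILS  ← smallest positive counterexample

Answer: x = 2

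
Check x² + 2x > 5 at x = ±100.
x = 100: LHS = 100² + 2·100 = 10200; 10200 > 5 — holds
x = -100: LHS = (-100)² + 2·(-100) = 9800; 9800 > 5 — holds

Answer: Yes, holds for both x = 100 and x = -100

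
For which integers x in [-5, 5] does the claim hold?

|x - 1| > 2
Holds for: {-5, -4, -3, -2, 4, 5}
Fails for: {-1, 0, 1, 2, 3}

Answer: {-5, -4, -3, -2, 4, 5}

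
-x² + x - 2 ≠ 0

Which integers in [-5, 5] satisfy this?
Over all integers in [-5, 5], LHS − RHS is always negative; it is closest to 0 at x = 0, where it equals -2:
x = 0: LHS = -0² + 0 - 2 = -2; -2 ≠ 0 — holds
At the ends of the range:
x = -5: LHS = -(-5)² + (-5) - 2 = -32; -32 ≠ 0 — holds
x = 5: LHS = -5² + 5 - 2 = -22; -22 ≠ 0 — holds
Hence LHS − RHS is never 0, i.e. the two sides are never equal, so the relation holds for every integer in [-5, 5].

Answer: All integers in [-5, 5]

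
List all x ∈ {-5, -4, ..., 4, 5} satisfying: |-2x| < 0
An absolute value is never negative, so the left side is ≥ 0 for every x, while the right side is 0. Tightest case in [-5, 5] is x = 0:
x = 0: LHS = |-2·0| = |0| = 0; 0 < 0 — FAILS
Hence LHS − RHS is never negative, i.e. LHS ≥ RHS throughout, so the claimed relation (<) fails for every integer in [-5, 5].

Answer: None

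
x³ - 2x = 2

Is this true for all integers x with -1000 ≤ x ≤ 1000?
The claim fails at x = 0:
x = 0: LHS = 0³ - 2·0 = 0; 0 = 2 — FAILS

Because a single integer refutes it, the statement is false.

Answer: False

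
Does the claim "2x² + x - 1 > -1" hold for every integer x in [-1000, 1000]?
The claim fails at x = 0:
x = 0: LHS = 2·0² + 0 - 1 = -1; -1 > -1 — FAILS

Because a single integer refutes it, the statement is false.

Answer: False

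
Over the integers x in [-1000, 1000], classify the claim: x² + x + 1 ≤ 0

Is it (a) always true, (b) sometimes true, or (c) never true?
Over all integers in [-1000, 1000], LHS − RHS is smallest at x = 0, where it equals 1:
x = 0: LHS = 0² + 0 + 1 = 1; 1 ≤ 0 — FAILS
At the ends of the range:
x = -1000: LHS = (-1000)² + (-1000) + 1 = 999001; 999001 ≤ 0 — FAILS
x = 1000: LHS = 1000² + 1000 + 1 = 1001001; 1001001 ≤ 0 — FAILS
Hence LHS − RHS is never zero or negative, i.e. LHS > RHS throughout, so the claimed relation (≤) fails for every integer in [-1000, 1000].

No integer in the range satisfies it.

Answer: Never true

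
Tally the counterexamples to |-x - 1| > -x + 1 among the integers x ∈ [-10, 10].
Counterexamples in [-10, 10]: {-10, -9, -8, -7, -6, -5, -4, -3, -2, -1, 0}.

Counting them gives 11 values.

Answer: 11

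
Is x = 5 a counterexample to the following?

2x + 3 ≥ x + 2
Substitute x = 5 into the relation:
x = 5: LHS = 2·5 + 3 = 13, RHS = 5 + 2 = 7; 13 ≥ 7 — holds

The claim holds here, so x = 5 is not a counterexample. (A counterexample exists elsewhere, e.g. x = -2.)

Answer: No, x = 5 is not a counterexample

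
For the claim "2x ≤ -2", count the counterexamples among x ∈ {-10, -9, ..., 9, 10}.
Counterexamples in [-10, 10]: {0, 1, 2, 3, 4, 5, 6, 7, 8, 9, 10}.

Counting them gives 11 values.

Answer: 11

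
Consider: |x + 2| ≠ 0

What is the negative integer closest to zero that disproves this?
Testing negative integers from -1 downward:
x = -1: LHS = |(-1) + 2| = |1| = 1; 1 ≠ 0 — holds
x = -2: LHS = |(-2) + 2| = |0| = 0; 0 ≠ 0 — FAILS  ← closest negative counterexample to 0

Answer: x = -2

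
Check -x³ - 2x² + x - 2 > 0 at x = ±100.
x = 100: LHS = -100³ - 2·100² + 100 - 2 = -1019902; -1019902 > 0 — FAILS
x = -100: LHS = -(-100)³ - 2·(-100)² + (-100) - 2 = 979898; 979898 > 0 — holds

Answer: Partially: fails for x = 100, holds for x = -100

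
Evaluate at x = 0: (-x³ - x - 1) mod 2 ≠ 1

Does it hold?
x = 0: LHS = (-0³ - 0 - 1) mod 2 = (-1) mod 2 = 1; 1 ≠ 1 — FAILS

The relation fails at x = 0, so x = 0 is a counterexample.

Answer: No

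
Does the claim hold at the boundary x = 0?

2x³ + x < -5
x = 0: LHS = 2·0³ + 0 = 0; 0 < -5 — FAILS

The relation fails at x = 0, so x = 0 is a counterexample.

Answer: No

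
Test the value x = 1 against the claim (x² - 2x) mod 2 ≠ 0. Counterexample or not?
Substitute x = 1 into the relation:
x = 1: LHS = (1² - 2·1) mod 2 = (-1) mod 2 = 1; 1 ≠ 0 — holds

The claim holds here, so x = 1 is not a counterexample. (A counterexample exists elsewhere, e.g. x = 0.)

Answer: No, x = 1 is not a counterexample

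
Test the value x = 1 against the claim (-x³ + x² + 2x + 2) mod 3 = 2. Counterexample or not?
Substitute x = 1 into the relation:
x = 1: LHS = (-1³ + 1² + 2·1 + 2) mod 3 = 4 mod 3 = 1; 1 = 2 — FAILS

Since the claim fails at x = 1, this value is a counterexample.

Answer: Yes, x = 1 is a counterexample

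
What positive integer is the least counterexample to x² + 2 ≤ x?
Testing positive integers:
x = 1: LHS = 1² + 2 = 3; 3 ≤ 1 — FAILS  ← smallest positive counterexample

Answer: x = 1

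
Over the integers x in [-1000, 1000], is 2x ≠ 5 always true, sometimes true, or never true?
Track d = LHS − RHS over the integers in [-1000, 1000]. Equality would need d = 0, but d changes sign only between consecutive integers, jumping over 0:
x = 2: LHS = 2·2 = 4; 4 ≠ 5 — holds  (d = -1)
x = 3: LHS = 2·3 = 6; 6 ≠ 5 — holds  (d = 1)
Away from these crossings d keeps a constant sign, and checking every integer in [-1000, 1000] confirms d ≠ 0 throughout. Hence the two sides are never equal, so the relation holds for every integer in [-1000, 1000].

No counterexample exists.

Answer: Always true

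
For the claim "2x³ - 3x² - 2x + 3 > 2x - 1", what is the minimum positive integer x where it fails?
Testing positive integers:
x = 1: LHS = 2·1³ - 3·1² - 2·1 + 3 = 0, RHS = 2·1 - 1 = 1; 0 > 1 — FAILS  ← smallest positive counterexample

Answer: x = 1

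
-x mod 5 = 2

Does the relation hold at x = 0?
x = 0: LHS = (-0) mod 5 = 0 mod 5 = 0; 0 = 2 — FAILS

The relation fails at x = 0, so x = 0 is a counterexample.

Answer: No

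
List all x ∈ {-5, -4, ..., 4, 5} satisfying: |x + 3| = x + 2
Over all integers in [-5, 5], LHS − RHS is always positive; it is smallest at x = 0, where it equals 1:
x = 0: LHS = |0 + 3| = |3| = 3, RHS = 0 + 2 = 2; 3 = 2 — FAILS
At the ends of the range:
x = -5: LHS = |(-5) + 3| = |-2| = 2, RHS = (-5) + 2 = -3; 2 = -3 — FAILS
x = 5: LHS = |5 + 3| = |8| = 8, RHS = 5 + 2 = 7; 8 = 7 — FAILS
Hence LHS − RHS is never 0, i.e. the two sides are never equal, so the claimed relation (=) fails for every integer in [-5, 5].

Answer: None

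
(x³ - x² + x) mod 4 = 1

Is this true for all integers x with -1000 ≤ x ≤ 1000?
The claim fails at x = 0:
x = 0: LHS = (0³ - 0² + 0) mod 4 = 0 mod 4 = 0; 0 = 1 — FAILS

Because a single integer refutes it, the statement is false.

Answer: False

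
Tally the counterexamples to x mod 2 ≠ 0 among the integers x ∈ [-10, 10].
Counterexamples in [-10, 10]: {-10, -8, -6, -4, -2, 0, 2, 4, 6, 8, 10}.

Counting them gives 11 values.

Answer: 11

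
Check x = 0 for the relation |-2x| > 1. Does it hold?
x = 0: LHS = |-2·0| = |0| = 0; 0 > 1 — FAILS

The relation fails at x = 0, so x = 0 is a counterexample.

Answer: No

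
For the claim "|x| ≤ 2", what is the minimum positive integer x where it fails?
Testing positive integers:
x = 1: LHS = |1| = 1; 1 ≤ 2 — holds
x = 2: LHS = |2| = 2; 2 ≤ 2 — holds
x = 3: LHS = |3| = 3; 3 ≤ 2 — FAILS  ← smallest positive counterexample

Answer: x = 3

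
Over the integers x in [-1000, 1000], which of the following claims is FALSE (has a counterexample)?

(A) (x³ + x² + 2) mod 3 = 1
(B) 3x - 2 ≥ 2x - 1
(A) x = 0: LHS = (0³ + 0² + 2) mod 3 = 2 mod 3 = 2; 2 = 1 — FAILS
(B) x = 0: LHS = 3·0 - 2 = -2, RHS = 2·0 - 1 = -1; -2 ≥ -1 — FAILS

Answer: Both A and B are false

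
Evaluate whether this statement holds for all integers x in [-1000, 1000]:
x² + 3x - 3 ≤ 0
The claim fails at x = 1:
x = 1: LHS = 1² + 3·1 - 3 = 1; 1 ≤ 0 — FAILS

Because a single integer refutes it, the statement is false.

Answer: False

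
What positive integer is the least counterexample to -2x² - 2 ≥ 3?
Testing positive integers:
x = 1: LHS = -2·1² - 2 = -4; -4 ≥ 3 — FAILS  ← smallest positive counterexample

Answer: x = 1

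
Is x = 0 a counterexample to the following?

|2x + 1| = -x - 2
Substitute x = 0 into the relation:
x = 0: LHS = |2·0 + 1| = |1| = 1, RHS = -0 - 2 = -2; 1 = -2 — FAILS

Since the claim fails at x = 0, this value is a counterexample.

Answer: Yes, x = 0 is a counterexample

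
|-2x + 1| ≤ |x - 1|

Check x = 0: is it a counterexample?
Substitute x = 0 into the relation:
x = 0: LHS = |-2·0 + 1| = |1| = 1, RHS = |0 - 1| = |-1| = 1; 1 ≤ 1 — holds

The claim holds here, so x = 0 is not a counterexample. (A counterexample exists elsewhere, e.g. x = 1.)

Answer: No, x = 0 is not a counterexample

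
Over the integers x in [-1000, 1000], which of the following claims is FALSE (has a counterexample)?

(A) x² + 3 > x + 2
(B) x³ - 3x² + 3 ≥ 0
(A) Over all integers in [-1000, 1000], LHS − RHS is smallest at x = 0, where it equals 1:
x = 0: LHS = 0² + 3 = 3, RHS = 0 + 2 = 2; 3 > 2 — holds
At the ends of the range:
x = -1000: LHS = (-1000)² + 3 = 1000003, RHS = (-1000) + 2 = -998; 1000003 > -998 — holds
x = 1000: LHS = 1000² + 3 = 1000003, RHS = 1000 + 2 = 1002; 1000003 > 1002 — holds
Hence LHS − RHS is never zero or negative, i.e. LHS > RHS throughout, so the relation holds for every integer in [-1000, 1000].

(B) x = -1: LHS = (-1)³ - 3·(-1)² + 3 = -1; -1 ≥ 0 — FAILS

Only (B) has a counterexample.

Answer: B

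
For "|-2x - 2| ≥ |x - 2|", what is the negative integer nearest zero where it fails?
Testing negative integers from -1 downward:
x = -1: LHS = |-2·(-1) - 2| = |0| = 0, RHS = |(-1) - 2| = |-3| = 3; 0 ≥ 3 — FAILS  ← closest negative counterexample to 0

Answer: x = -1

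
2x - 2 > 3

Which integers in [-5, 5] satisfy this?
Holds for: {3, 4, 5}
Fails for: {-5, -4, -3, -2, -1, 0, 1, 2}

Answer: {3, 4, 5}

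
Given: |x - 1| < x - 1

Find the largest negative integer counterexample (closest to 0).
Testing negative integers from -1 downward:
x = -1: LHS = |(-1) - 1| = |-2| = 2, RHS = (-1) - 1 = -2; 2 < -2 — FAILS  ← closest negative counterexample to 0

Answer: x = -1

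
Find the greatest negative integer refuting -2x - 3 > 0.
Testing negative integers from -1 downward:
x = -1: LHS = -2·(-1) - 3 = -1; -1 > 0 — FAILS  ← closest negative counterexample to 0

Answer: x = -1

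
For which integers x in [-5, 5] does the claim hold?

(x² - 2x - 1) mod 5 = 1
For a polynomial with integer coefficients, its value mod 5 depends only on x mod 5, so it suffices to check one representative of each residue class, x = 0, 1, 2, 3, 4:
x = 0: LHS = (0² - 2·0 - 1) mod 5 = (-1) mod 5 = 4; 4 = 1 — FAILS
x = 1: LHS = (1² - 2·1 - 1) mod 5 = (-2) mod 5 = 3; 3 = 1 — FAILS
x = 2: LHS = (2² - 2·2 - 1) mod 5 = (-1) mod 5 = 4; 4 = 1 — FAILS
x = 3: LHS = (3² - 2·3 - 1) mod 5 = 2 mod 5 = 2; 2 = 1 — FAILS
x = 4: LHS = (4² - 2·4 - 1) mod 5 = 7 mod 5 = 2; 2 = 1 — FAILS
The relation fails in every residue class, so the claimed relation (=) fails for every integer in [-5, 5].

Answer: None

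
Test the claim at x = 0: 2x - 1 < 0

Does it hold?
x = 0: LHS = 2·0 - 1 = -1; -1 < 0 — holds

The relation is satisfied at x = 0.

Answer: Yes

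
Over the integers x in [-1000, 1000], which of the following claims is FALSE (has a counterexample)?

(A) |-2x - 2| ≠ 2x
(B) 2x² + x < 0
(A) Over all integers in [-1000, 1000], LHS − RHS is always positive; it is smallest at x = 0, where it equals 2:
x = 0: LHS = |-2·0 - 2| = |-2| = 2, RHS = 2·0 = 0; 2 ≠ 0 — holds
At the ends of the range:
x = -1000: LHS = |-2·(-1000) - 2| = |1998| = 1998, RHS = 2·(-1000) = -2000; 1998 ≠ -2000 — holds
x = 1000: LHS = |-2·1000 - 2| = |-2002| = 2002, RHS = 2·1000 = 2000; 2002 ≠ 2000 — holds
Hence LHS − RHS is never 0, i.e. the two sides are never equal, so the relation holds for every integer in [-1000, 1000].

(B) x = 0: LHS = 2·0² + 0 = 0; 0 < 0 — FAILS

Only (B) has a counterexample.

Answer: B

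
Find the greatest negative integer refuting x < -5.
Testing negative integers from -1 downward:
x = -1: -1 < -5 — FAILS  ← closest negative counterexample to 0

Answer: x = -1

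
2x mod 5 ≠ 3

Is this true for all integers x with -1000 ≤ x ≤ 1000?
The claim fails at x = -1:
x = -1: LHS = (2·(-1)) mod 5 = (-2) mod 5 = 3; 3 ≠ 3 — FAILS

Because a single integer refutes it, the statement is false.

Answer: False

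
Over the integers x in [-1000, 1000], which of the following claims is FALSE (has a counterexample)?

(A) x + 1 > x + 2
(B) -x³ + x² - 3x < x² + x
(A) x = 0: LHS = 0 + 1 = 1, RHS = 0 + 2 = 2; 1 > 2 — FAILS
(B) x = 0: LHS = -0³ + 0² - 3·0 = 0, RHS = 0² + 0 = 0; 0 < 0 — FAILS

Answer: Both A and B are false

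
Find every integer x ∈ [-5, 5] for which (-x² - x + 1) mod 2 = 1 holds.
For a polynomial with integer coefficients, its value mod 2 depends only on x mod 2, so it suffices to check one representative of each residue class, x = 0, 1:
x = 0: LHS = (-0² - 0 + 1) mod 2 = 1 mod 2 = 1; 1 = 1 — holds
x = 1: LHS = (-1² - 1 + 1) mod 2 = (-1) mod 2 = 1; 1 = 1 — holds
The relation holds in every residue class, so the relation holds for every integer in [-5, 5].

Answer: All integers in [-5, 5]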